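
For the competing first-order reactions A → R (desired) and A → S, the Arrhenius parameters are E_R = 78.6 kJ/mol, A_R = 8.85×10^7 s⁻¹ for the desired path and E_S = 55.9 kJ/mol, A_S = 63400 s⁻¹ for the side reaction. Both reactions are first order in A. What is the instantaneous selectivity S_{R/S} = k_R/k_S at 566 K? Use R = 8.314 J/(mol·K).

Since both paths have the same order in A, the concentration cancels and S_{R/S} = k_R/k_S = (A_R/A_S)·exp[(E_S−E_R)/(RT)].
(E_S−E_R)/(RT) = (55.9−78.6)×10³/(8.314×566) = -22700/4706 = -4.824.
k_R/k_S = (8.85×10^7/63400)·exp(-4.824) = 1396 × 0.008035 = 11.2.

11.2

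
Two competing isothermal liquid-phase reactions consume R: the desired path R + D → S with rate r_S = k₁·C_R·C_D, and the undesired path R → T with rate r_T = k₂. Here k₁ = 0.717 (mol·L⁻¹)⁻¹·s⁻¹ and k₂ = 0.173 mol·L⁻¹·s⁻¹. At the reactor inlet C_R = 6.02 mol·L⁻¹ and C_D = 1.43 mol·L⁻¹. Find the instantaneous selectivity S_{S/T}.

35.7

S_{S/T} = r_S/r_T = (k₁·C_R·C_D)/(k₂) = (k₁/k₂)·C_R·C_D.
= (0.717×6.020×1.430) / (0.173) = 6.172/0.1730 = 35.7.
Since the desired path is higher order in R, keeping C_R high (PFR or concentrated feed) favours S.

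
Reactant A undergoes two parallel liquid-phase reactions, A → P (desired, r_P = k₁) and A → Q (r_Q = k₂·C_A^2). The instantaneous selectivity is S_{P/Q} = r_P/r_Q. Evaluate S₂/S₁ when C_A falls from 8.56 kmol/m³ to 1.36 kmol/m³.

39.6

S_{P/Q} = (k₁/k₂)·C_A^-2, so S₂/S₁ = (C_{A,2}/C_{A,1})^-2.
= (1.36/8.56)^(-2) = (0.1589)^(-2) = 39.6.
Selectivity toward P rises as C_A falls — low-concentration operation is favoured.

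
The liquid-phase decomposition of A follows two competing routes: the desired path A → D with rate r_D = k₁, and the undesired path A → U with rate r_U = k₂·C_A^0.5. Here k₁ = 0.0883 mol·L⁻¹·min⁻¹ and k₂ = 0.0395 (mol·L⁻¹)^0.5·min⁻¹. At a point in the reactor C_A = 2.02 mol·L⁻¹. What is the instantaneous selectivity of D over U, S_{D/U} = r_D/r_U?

S_{D/U} = r_D/r_U = (k₁)/(k₂·C_A^0.5) = (k₁/k₂)·C_A^-0.5.
= (0.0883) / (0.0395×2.020^0.5) = 0.08830/0.05614 = 1.57.
The undesired path is higher order in A, so low C_A (CSTR or dilute feed) favours D.

1.57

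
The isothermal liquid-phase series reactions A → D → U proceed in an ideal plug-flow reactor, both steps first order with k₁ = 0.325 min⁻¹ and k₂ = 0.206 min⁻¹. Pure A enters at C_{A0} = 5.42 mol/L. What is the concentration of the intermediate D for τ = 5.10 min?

For first-order series with pure A initially, C_D(τ) = k₁C_{A0}/(k₂−k₁)·(e^(−k₁τ) − e^(−k₂τ)).
e^(−k₁τ) = e^(−0.325×5.10) = e^(−1.657) = 0.1906; e^(−k₂τ) = e^(−1.051) = 0.3497.
C_D = 0.325×5.42/(0.206−0.325) × (0.1906−0.3497) = (-14.80)×(-0.1591) = 2.355 mol/L.

2.36 mol/L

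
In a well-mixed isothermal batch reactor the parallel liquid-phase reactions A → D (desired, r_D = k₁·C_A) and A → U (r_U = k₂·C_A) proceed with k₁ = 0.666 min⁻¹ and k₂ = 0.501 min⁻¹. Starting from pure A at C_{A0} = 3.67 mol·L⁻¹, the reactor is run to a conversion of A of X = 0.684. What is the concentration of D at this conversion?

1.43 mol·L⁻¹

C_A = C_{A0}(1−X) = 1.160 mol·L⁻¹.
Both paths are first order in A, so the instantaneous fraction to D is constant: dC_D/d(−C_A) = k₁/(k₁+k₂) = 0.5707.
C_D = 0.5707·(C_{A0}−C_A) = 0.5707×2.510 = 1.43 mol·L⁻¹.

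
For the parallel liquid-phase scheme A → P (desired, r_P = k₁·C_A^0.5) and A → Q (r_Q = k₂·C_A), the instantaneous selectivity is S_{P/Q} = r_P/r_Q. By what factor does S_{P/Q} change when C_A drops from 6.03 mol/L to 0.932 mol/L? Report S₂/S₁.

2.54

S_{P/Q} = (k₁/k₂)·C_A^-0.5, so S₂/S₁ = (C_{A,2}/C_{A,1})^-0.5.
= (0.932/6.03)^(-0.5) = (0.1546)^(-0.5) = 2.54.
Selectivity toward P rises as C_A falls — low-concentration operation is favoured.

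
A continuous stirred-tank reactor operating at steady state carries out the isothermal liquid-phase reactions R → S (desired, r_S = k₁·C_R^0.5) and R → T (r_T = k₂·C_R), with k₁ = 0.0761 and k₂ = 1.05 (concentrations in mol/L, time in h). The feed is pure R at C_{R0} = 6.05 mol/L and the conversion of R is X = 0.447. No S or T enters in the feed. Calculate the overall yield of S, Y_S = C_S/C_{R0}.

Exit C_R = C_{R0}(1−X) = 6.05×0.553 = 3.346 mol/L.
Rates in a CSTR are evaluated at the outlet concentration: r_S = 0.0761×3.346^0.5 = 0.1392, r_T = 1.05×3.346 = 3.513.
Fraction of consumed R going to S: r_S/(r_S+r_T) = 0.03811.
C_S = 0.03811·C_{R0}·X = 0.03811×6.05×0.447 = 0.103 mol/L; Y_S = C_S/C_{R0} = 0.0170.

0.0170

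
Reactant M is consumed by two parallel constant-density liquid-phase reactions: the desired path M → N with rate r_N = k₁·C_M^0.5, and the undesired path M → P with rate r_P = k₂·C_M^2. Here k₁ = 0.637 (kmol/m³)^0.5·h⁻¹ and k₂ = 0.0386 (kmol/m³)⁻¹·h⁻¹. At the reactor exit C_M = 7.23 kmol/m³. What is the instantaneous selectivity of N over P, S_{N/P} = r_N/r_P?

S_{N/P} = r_N/r_P = (k₁·C_M^0.5)/(k₂·C_M^2) = (k₁/k₂)·C_M^-1.5.
= (0.637×7.230^0.5) / (0.0386×7.230^2) = 1.713/2.018 = 0.849.
The undesired path is higher order in M, so low C_M (CSTR or dilute feed) favours N.

0.849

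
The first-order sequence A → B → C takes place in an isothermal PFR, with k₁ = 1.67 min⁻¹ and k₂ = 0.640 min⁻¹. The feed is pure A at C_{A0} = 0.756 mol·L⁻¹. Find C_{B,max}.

At the optimum, C_{B,max}/C_{A0} = (k₁/k₂)^[k₂/(k₂−k₁)].
= (1.67/0.640)^(0.640/(0.640−1.67)) = (2.609)^(-0.6214) = 0.5510.
C_{B,max} = 0.5510×0.756 = 0.417 mol·L⁻¹.

0.417 mol·L⁻¹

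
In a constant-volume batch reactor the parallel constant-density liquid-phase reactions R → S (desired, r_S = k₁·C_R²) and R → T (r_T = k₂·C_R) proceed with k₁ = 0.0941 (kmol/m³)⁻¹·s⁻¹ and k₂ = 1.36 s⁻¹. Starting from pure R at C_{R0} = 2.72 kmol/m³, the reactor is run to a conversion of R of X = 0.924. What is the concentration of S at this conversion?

C_R = C_{R0}(1−X) = 0.2067 kmol/m³.
Along a PFR/batch, dC_T/dC_R = −r_T/(r_S+r_T) = −k₂/(k₂+k₁·C_R).
Integrating from C_{R0} to C_R: C_T = (1.36/0.0941)·ln[(1.36+0.0941·2.72)/(1.36+0.0941·0.207)] = 14.45·ln(1.616/1.379) = 2.287 kmol/m³.
Then C_S = (C_{R0}−C_R) − C_T = 2.513 − 2.287 = 0.2263 kmol/m³.

0.226 kmol/m³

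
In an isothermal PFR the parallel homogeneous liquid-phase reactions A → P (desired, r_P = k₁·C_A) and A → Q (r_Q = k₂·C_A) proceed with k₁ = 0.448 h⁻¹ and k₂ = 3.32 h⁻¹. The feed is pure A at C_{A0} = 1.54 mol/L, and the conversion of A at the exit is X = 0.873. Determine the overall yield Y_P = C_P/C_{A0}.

0.104

C_A = C_{A0}(1−X) = 0.1956 mol/L.
Both paths are first order in A, so the instantaneous fraction to P is constant: dC_P/d(−C_A) = k₁/(k₁+k₂) = 0.1189.
C_P = 0.1189·(C_{A0}−C_A) = 0.1189×1.344 = 0.160 mol/L.
Y_P = C_P/C_{A0} = 0.1598/1.54 = 0.104.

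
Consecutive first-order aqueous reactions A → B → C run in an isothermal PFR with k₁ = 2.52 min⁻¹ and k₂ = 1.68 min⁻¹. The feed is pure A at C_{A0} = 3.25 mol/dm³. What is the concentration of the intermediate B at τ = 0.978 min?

1.06 mol/dm³

Solving the coupled first-order balances gives C_B(τ) = [k₁/(k₂−k₁)]·C_{A0}·(e^(−k₁τ) − e^(−k₂τ)).
e^(−k₁τ) = e^(−2.52×0.978) = e^(−2.465) = 0.08505; e^(−k₂τ) = e^(−1.643) = 0.1934.
C_B = 2.52×3.25/(1.68−2.52) × (0.08505−0.1934) = (-9.750)×(-0.1083) = 1.056 mol/dm³.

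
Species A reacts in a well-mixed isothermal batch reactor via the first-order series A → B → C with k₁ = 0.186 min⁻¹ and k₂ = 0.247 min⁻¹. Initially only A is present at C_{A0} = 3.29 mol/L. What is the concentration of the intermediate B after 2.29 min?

For first-order series with pure A initially, C_B(t) = k₁C_{A0}/(k₂−k₁)·(e^(−k₁t) − e^(−k₂t)).
e^(−k₁t) = e^(−0.186×2.29) = e^(−0.4259) = 0.6532; e^(−k₂t) = e^(−0.5656) = 0.5680.
C_B = 0.186×3.29/(0.247−0.186) × (0.6532−0.5680) = 10.03×0.08515 = 0.8542 mol/L.

0.854 mol/L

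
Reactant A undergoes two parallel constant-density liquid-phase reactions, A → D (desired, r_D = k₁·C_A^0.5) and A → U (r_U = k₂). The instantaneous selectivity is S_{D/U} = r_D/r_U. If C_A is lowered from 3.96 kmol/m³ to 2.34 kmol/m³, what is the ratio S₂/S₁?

0.769

S_{D/U} = (k₁/k₂)·C_A^0.5, so S₂/S₁ = (C_{A,2}/C_{A,1})^0.5.
= (2.34/3.96)^0.5 = (0.5909)^0.5 = 0.769.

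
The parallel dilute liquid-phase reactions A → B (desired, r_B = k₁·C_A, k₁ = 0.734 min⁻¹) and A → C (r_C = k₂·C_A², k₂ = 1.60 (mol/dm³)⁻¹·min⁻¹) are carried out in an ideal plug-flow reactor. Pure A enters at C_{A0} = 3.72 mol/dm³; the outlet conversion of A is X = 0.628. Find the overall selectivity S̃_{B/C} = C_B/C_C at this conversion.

0.192

C_A = C_{A0}(1−X) = 1.384 mol/dm³.
Along a PFR/batch, dC_B/dC_A = −r_B/(r_B+r_C) = −k₁/(k₁+k₂·C_A).
Integrating from C_{A0} to C_A: C_B = (0.734/1.60)·ln[(0.734+1.60·3.72)/(0.734+1.60·1.38)] = 0.4587·ln(6.686/2.948) = 0.3756 mol/dm³.
C_C = (C_{A0}−C_A)−C_B = 1.961 mol/dm³; S̃_{B/C} = 0.3756/1.961 = 0.192.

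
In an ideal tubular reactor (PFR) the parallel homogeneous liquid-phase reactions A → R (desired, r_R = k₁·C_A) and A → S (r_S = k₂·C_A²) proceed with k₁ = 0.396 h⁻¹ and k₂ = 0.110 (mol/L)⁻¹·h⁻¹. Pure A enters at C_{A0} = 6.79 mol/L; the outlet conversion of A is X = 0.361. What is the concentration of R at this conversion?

C_A = C_{A0}(1−X) = 4.339 mol/L.
Along a PFR/batch, dC_R/dC_A = −r_R/(r_R+r_S) = −k₁/(k₁+k₂·C_A).
Integrating from C_{A0} to C_A: C_R = (0.396/0.110)·ln[(0.396+0.110·6.79)/(0.396+0.110·4.34)] = 3.600·ln(1.143/0.8733) = 0.9687 mol/L.

0.969 mol/L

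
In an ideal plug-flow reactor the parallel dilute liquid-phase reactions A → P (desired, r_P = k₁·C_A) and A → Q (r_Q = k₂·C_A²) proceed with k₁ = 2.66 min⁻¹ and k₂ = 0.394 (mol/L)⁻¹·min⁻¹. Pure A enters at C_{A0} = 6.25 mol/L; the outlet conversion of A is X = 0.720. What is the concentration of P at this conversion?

C_A = C_{A0}(1−X) = 1.750 mol/L.
Along a PFR/batch, dC_P/dC_A = −r_P/(r_P+r_Q) = −k₁/(k₁+k₂·C_A).
Integrating from C_{A0} to C_A: C_P = (2.66/0.394)·ln[(2.66+0.394·6.25)/(2.66+0.394·1.75)] = 6.751·ln(5.123/3.350) = 2.868 mol/L.

2.87 mol/L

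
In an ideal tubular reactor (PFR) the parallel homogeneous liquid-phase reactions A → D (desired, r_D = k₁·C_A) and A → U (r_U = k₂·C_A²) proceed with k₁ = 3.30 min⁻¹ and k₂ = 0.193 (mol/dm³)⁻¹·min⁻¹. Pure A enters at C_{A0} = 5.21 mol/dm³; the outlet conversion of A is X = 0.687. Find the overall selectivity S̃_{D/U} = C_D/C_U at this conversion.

C_A = C_{A0}(1−X) = 1.631 mol/dm³.
Along a PFR/batch, dC_D/dC_A = −r_D/(r_D+r_U) = −k₁/(k₁+k₂·C_A).
Integrating from C_{A0} to C_A: C_D = (3.30/0.193)·ln[(3.30+0.193·5.21)/(3.30+0.193·1.63)] = 17.10·ln(4.306/3.615) = 2.990 mol/dm³.
C_U = (C_{A0}−C_A)−C_D = 0.5890 mol/dm³; S̃_{D/U} = 2.990/0.5890 = 5.08.

5.08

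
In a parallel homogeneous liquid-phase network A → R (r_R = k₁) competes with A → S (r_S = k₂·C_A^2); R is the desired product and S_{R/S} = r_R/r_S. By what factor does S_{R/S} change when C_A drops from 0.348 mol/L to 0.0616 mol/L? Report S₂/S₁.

S_{R/S} = (k₁/k₂)·C_A^-2, so S₂/S₁ = (C_{A,2}/C_{A,1})^-2.
= (0.0616/0.348)^(-2) = (0.1770)^(-2) = 31.9.
Selectivity toward R rises as C_A falls — low-concentration operation is favoured.

31.9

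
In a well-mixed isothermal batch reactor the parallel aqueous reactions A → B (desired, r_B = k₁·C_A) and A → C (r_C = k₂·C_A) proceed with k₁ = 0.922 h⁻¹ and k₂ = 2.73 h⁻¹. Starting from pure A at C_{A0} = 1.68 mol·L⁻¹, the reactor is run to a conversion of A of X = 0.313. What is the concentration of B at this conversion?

C_A = C_{A0}(1−X) = 1.154 mol·L⁻¹.
Both paths are first order in A, so the instantaneous fraction to B is constant: dC_B/d(−C_A) = k₁/(k₁+k₂) = 0.2525.
C_B = 0.2525·(C_{A0}−C_A) = 0.2525×0.5258 = 0.133 mol·L⁻¹.

0.133 mol·L⁻¹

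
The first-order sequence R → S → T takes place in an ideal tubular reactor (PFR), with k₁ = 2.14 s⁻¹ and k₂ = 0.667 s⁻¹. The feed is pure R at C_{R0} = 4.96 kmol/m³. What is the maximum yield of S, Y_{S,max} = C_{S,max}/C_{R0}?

0.590

At the optimum, C_{S,max}/C_{R0} = (k₁/k₂)^[k₂/(k₂−k₁)].
= (2.14/0.667)^(0.667/(0.667−2.14)) = (3.208)^(-0.4528) = 0.5899.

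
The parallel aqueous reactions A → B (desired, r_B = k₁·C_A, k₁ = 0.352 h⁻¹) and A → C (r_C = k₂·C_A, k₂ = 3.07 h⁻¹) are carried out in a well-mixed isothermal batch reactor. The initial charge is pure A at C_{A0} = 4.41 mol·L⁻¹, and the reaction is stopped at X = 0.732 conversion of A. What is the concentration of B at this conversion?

0.332 mol·L⁻¹

C_A = C_{A0}(1−X) = 1.182 mol·L⁻¹.
Both paths are first order in A, so the instantaneous fraction to B is constant: dC_B/d(−C_A) = k₁/(k₁+k₂) = 0.1029.
C_B = 0.1029·(C_{A0}−C_A) = 0.1029×3.228 = 0.332 mol·L⁻¹.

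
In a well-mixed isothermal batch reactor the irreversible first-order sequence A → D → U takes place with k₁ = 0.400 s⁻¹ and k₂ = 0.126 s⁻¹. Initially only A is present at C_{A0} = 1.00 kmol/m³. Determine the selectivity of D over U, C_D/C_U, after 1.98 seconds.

6.73

Solving the coupled first-order balances gives C_D(t) = [k₁/(k₂−k₁)]·C_{A0}·(e^(−k₁t) − e^(−k₂t)).
e^(−k₁t) = e^(−0.400×1.98) = e^(−0.7920) = 0.4529; e^(−k₂t) = e^(−0.2495) = 0.7792.
C_D = 0.400×1.00/(0.126−0.400) × (0.4529−0.7792) = (-1.460)×(-0.3263) = 0.4763 kmol/m³.
C_A = C_{A0}e^(−k₁t) = 0.4529 kmol/m³, so C_U = C_{A0}−C_A−C_D = 0.07076 kmol/m³; C_D/C_U = 6.73.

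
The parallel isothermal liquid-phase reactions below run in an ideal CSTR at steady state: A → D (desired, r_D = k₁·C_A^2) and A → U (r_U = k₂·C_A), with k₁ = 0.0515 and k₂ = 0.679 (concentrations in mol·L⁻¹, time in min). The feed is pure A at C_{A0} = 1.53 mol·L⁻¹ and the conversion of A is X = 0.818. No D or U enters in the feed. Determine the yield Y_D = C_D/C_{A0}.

0.0169

Exit C_A = C_{A0}(1−X) = 1.53×0.182 = 0.2785 mol·L⁻¹.
A CSTR operates uniformly at the exit composition, giving r_D = 0.003993 and r_U = 0.1891 (each k·C_A^n at C_A = 0.2785).
Fraction of consumed A going to D: r_D/(r_D+r_U) = 0.02068.
C_D = 0.02068·C_{A0}·X = 0.02068×1.53×0.818 = 0.0259 mol·L⁻¹; Y_D = C_D/C_{A0} = 0.0169.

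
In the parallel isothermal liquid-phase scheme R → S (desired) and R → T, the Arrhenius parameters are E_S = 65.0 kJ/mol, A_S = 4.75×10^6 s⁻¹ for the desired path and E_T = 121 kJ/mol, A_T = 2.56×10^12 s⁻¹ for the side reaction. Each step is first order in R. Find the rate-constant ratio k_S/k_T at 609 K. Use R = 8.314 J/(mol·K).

0.118

Since both paths have the same order in R, the concentration cancels and S_{S/T} = k_S/k_T = (A_S/A_T)·exp[(E_T−E_S)/(RT)].
(E_T−E_S)/(RT) = (121−65.0)×10³/(8.314×609) = 56000/5063 = 11.06.
k_S/k_T = (4.75×10^6/2.56×10^12)·exp(11.06) = 1.855×10^-6 × 63586 = 0.118.
Since E_S < E_T, lowering the temperature improves selectivity toward S.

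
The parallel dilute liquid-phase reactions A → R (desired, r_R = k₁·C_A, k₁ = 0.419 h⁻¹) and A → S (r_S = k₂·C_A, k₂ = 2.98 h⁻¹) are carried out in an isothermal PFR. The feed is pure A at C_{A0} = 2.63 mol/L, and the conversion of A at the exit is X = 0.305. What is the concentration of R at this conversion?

C_A = C_{A0}(1−X) = 1.828 mol/L.
Both paths are first order in A, so the instantaneous fraction to R is constant: dC_R/d(−C_A) = k₁/(k₁+k₂) = 0.1233.
C_R = 0.1233·(C_{A0}−C_A) = 0.1233×0.8021 = 0.0989 mol/L.

0.0989 mol/L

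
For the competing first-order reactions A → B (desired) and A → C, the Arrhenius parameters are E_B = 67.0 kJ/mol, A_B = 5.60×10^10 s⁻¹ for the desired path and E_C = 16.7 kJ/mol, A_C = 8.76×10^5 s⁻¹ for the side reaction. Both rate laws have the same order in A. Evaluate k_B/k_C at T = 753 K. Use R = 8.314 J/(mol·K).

With equal orders, S_{B/C} = k_B/k_C = (A_B/A_C)·exp[(E_C−E_B)/(RT)].
(E_C−E_B)/(RT) = (16.7−67.0)×10³/(8.314×753) = -50300/6260 = -8.035.
k_B/k_C = (5.60×10^10/8.76×10^5)·exp(-8.035) = 63927 × 3.241×10^-4 = 20.7.
Since E_B > E_C, raising the temperature improves selectivity toward B.

20.7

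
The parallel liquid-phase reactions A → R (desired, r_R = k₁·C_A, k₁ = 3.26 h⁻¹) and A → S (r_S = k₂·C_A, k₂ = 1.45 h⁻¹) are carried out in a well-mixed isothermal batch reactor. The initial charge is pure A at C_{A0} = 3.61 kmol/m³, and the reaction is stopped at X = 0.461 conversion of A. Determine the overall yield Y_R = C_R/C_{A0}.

0.319

C_A = C_{A0}(1−X) = 1.946 kmol/m³.
Both paths are first order in A, so the instantaneous fraction to R is constant: dC_R/d(−C_A) = k₁/(k₁+k₂) = 0.6921.
C_R = 0.6921·(C_{A0}−C_A) = 0.6921×1.664 = 1.15 kmol/m³.
Y_R = C_R/C_{A0} = 1.152/3.61 = 0.319.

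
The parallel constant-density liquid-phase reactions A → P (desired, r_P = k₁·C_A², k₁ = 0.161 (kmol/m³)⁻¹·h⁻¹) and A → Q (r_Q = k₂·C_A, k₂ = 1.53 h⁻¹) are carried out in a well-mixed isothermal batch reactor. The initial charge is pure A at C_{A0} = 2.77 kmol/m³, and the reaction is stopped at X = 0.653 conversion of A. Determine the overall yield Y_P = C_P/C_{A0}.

0.106

C_A = C_{A0}(1−X) = 0.9612 kmol/m³.
Along a PFR/batch, dC_Q/dC_A = −r_Q/(r_P+r_Q) = −k₂/(k₂+k₁·C_A).
Integrating from C_{A0} to C_A: C_Q = (1.53/0.161)·ln[(1.53+0.161·2.77)/(1.53+0.161·0.961)] = 9.503·ln(1.976/1.685) = 1.515 kmol/m³.
Then C_P = (C_{A0}−C_A) − C_Q = 1.809 − 1.515 = 0.2936 kmol/m³.
Y_P = C_P/C_{A0} = 0.2936/2.77 = 0.106.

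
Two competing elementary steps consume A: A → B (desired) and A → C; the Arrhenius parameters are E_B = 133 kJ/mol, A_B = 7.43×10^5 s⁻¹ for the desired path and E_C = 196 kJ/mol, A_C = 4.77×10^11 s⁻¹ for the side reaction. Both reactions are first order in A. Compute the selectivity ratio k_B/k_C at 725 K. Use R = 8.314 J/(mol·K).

0.0539

Since both paths have the same order in A, the concentration cancels and S_{B/C} = k_B/k_C = (A_B/A_C)·exp[(E_C−E_B)/(RT)].
(E_C−E_B)/(RT) = (196−133)×10³/(8.314×725) = 63000/6028 = 10.45.
k_B/k_C = (7.43×10^5/4.77×10^11)·exp(10.45) = 1.558×10^-6 × 34608 = 0.0539.
Since E_B < E_C, lowering the temperature improves selectivity toward B.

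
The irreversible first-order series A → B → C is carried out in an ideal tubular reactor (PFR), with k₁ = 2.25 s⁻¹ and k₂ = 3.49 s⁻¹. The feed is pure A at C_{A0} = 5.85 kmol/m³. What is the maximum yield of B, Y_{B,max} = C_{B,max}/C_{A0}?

At the optimum, C_{B,max}/C_{A0} = (k₁/k₂)^[k₂/(k₂−k₁)].
= (2.25/3.49)^(3.49/(3.49−2.25)) = (0.6447)^(2.815) = 0.2907.

0.291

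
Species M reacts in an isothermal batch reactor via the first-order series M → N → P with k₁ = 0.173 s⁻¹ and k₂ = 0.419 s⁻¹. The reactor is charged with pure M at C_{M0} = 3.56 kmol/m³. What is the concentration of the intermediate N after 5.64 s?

0.708 kmol/m³

The intermediate concentration in a first-order A→B→C sequence is C_N = k₁C_{M0}(e^(−k₁t) − e^(−k₂t))/(k₂−k₁).
e^(−k₁t) = e^(−0.173×5.64) = e^(−0.9757) = 0.3769; e^(−k₂t) = e^(−2.363) = 0.09412.
C_N = 0.173×3.56/(0.419−0.173) × (0.3769−0.09412) = 2.504×0.2828 = 0.7080 kmol/m³.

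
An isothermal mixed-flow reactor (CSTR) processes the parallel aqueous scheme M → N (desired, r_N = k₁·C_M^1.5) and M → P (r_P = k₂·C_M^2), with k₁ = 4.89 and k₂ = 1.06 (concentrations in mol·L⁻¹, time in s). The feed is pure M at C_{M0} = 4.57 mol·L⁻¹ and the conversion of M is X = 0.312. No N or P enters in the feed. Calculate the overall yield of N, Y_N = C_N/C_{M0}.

0.225

Exit C_M = C_{M0}(1−X) = 4.57×0.688 = 3.144 mol·L⁻¹.
A CSTR operates uniformly at the exit composition, giving r_N = 27.26 and r_P = 10.48 (each k·C_M^n at C_M = 3.144).
Fraction of consumed M going to N: r_N/(r_N+r_P) = 0.7224.
C_N = 0.7224·C_{M0}·X = 0.7224×4.57×0.312 = 1.03 mol·L⁻¹; Y_N = C_N/C_{M0} = 0.225.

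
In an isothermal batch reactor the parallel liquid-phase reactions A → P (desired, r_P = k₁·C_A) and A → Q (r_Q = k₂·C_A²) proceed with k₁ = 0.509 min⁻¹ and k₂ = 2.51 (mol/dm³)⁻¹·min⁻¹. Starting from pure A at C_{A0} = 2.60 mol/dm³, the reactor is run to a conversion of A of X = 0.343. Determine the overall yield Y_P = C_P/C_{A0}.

C_A = C_{A0}(1−X) = 1.708 mol/dm³.
Along a PFR/batch, dC_P/dC_A = −r_P/(r_P+r_Q) = −k₁/(k₁+k₂·C_A).
Integrating from C_{A0} to C_A: C_P = (0.509/2.51)·ln[(0.509+2.51·2.60)/(0.509+2.51·1.71)] = 0.2028·ln(7.035/4.797) = 0.07767 mol/dm³.
Y_P = C_P/C_{A0} = 0.07767/2.60 = 0.0299.

0.0299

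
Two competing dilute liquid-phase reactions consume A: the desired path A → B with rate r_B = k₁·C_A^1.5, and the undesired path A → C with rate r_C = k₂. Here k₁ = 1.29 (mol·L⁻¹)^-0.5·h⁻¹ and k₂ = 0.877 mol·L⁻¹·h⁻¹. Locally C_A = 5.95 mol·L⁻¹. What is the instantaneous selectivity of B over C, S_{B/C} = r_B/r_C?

21.3

S_{B/C} = r_B/r_C = (k₁·C_A^1.5)/(k₂) = (k₁/k₂)·C_A^1.5.
= (1.29×5.950^1.5) / (0.877) = 18.72/0.8770 = 21.3.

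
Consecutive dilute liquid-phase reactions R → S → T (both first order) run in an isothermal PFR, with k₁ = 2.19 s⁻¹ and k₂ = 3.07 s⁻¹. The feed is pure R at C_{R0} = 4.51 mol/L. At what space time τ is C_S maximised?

The intermediate peaks when r₁ = r₂, i.e. k₁e^(−k₁τ) = k₂e^(−k₂τ), giving τ_opt = ln(k₂/k₁)/(k₂−k₁).
= ln(3.07/2.19)/(3.07−2.19) = ln(1.402)/0.8800 = 0.3378/0.8800 = 0.384 s.

0.384 s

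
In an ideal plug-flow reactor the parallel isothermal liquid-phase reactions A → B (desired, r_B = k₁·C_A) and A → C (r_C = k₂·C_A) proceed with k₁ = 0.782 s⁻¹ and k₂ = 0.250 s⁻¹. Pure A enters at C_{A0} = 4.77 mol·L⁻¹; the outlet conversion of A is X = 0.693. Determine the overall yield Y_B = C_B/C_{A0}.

0.525

C_A = C_{A0}(1−X) = 1.464 mol·L⁻¹.
Both paths are first order in A, so the instantaneous fraction to B is constant: dC_B/d(−C_A) = k₁/(k₁+k₂) = 0.7578.
C_B = 0.7578·(C_{A0}−C_A) = 0.7578×3.306 = 2.50 mol·L⁻¹.
Y_B = C_B/C_{A0} = 2.505/4.77 = 0.525.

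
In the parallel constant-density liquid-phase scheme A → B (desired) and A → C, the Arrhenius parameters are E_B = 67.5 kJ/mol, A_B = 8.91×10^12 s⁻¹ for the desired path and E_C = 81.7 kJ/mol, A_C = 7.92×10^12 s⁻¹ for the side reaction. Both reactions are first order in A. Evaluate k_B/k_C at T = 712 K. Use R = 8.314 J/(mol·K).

12.4

k_B/k_C = (A_B/A_C)·exp[−(E_B−E_C)/(RT)] = (A_B/A_C)·exp[(E_C−E_B)/(RT)].
(E_C−E_B)/(RT) = (81.7−67.5)×10³/(8.314×712) = 14200/5920 = 2.399.
k_B/k_C = (8.91×10^12/7.92×10^12)·exp(2.399) = 1.125 × 11.01 = 12.4.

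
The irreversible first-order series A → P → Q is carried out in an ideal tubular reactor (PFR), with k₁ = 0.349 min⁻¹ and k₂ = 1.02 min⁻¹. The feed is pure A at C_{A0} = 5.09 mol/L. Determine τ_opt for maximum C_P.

1.60 min

For first-order series the maximum of C_P occurs at τ_opt = ln(k₂/k₁)/(k₂−k₁).
= ln(1.02/0.349)/(1.02−0.349) = ln(2.923)/0.6710 = 1.072/0.6710 = 1.60 min.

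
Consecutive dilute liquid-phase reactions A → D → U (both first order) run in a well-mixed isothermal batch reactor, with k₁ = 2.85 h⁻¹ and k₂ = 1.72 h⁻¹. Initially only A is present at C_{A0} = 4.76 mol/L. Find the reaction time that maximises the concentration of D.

The intermediate peaks when r₁ = r₂, i.e. k₁e^(−k₁t) = k₂e^(−k₂t), giving t_opt = ln(k₂/k₁)/(k₂−k₁).
= ln(1.72/2.85)/(1.72−2.85) = ln(0.6035)/-1.130 = -0.5050/-1.130 = 0.447 h.

0.447 h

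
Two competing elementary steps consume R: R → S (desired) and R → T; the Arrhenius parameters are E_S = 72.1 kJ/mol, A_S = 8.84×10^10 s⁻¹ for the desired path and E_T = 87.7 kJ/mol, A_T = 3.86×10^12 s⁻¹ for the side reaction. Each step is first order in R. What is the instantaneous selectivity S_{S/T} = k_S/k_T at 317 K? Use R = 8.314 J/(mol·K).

Since both paths have the same order in R, the concentration cancels and S_{S/T} = k_S/k_T = (A_S/A_T)·exp[(E_T−E_S)/(RT)].
(E_T−E_S)/(RT) = (87.7−72.1)×10³/(8.314×317) = 15600/2636 = 5.919.
k_S/k_T = (8.84×10^10/3.86×10^12)·exp(5.919) = 0.02290 × 372.1 = 8.52.
Since E_S < E_T, lowering the temperature improves selectivity toward S.

8.52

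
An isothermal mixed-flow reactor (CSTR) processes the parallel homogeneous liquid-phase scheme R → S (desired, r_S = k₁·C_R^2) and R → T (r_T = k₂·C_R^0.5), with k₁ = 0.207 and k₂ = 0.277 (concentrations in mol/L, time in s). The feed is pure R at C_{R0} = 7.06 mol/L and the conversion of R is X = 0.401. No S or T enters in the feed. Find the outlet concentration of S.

Exit C_R = C_{R0}(1−X) = 7.06×0.599 = 4.229 mol/L.
In a CSTR the entire volume is at exit conditions, so r_S = 0.207×4.229^2 = 3.702 and r_T = 0.277×4.229^0.5 = 0.5696.
Fraction of consumed R going to S: r_S/(r_S+r_T) = 0.8666.
C_S = 0.8666·C_{R0}·X = 0.8666×7.06×0.401 = 2.45 mol/L.

2.45 mol/L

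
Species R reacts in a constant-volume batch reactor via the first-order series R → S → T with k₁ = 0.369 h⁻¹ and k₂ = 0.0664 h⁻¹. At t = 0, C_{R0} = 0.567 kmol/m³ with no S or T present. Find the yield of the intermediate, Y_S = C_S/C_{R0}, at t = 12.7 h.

For first-order series with pure R initially, C_S(t) = k₁C_{R0}/(k₂−k₁)·(e^(−k₁t) − e^(−k₂t)).
e^(−k₁t) = e^(−0.369×12.7) = e^(−4.686) = 0.009221; e^(−k₂t) = e^(−0.8433) = 0.4303.
C_S = 0.369×0.567/(0.0664−0.369) × (0.009221−0.4303) = (-0.6914)×(-0.4211) = 0.2911 kmol/m³.
Y_S = C_S/C_{R0} = 0.2911/0.567 = 0.513.

0.513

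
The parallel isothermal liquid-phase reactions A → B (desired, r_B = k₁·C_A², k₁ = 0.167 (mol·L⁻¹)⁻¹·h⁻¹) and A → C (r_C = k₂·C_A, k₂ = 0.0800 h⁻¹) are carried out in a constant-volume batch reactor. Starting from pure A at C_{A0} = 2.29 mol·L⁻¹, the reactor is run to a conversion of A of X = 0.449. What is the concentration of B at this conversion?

C_A = C_{A0}(1−X) = 1.262 mol·L⁻¹.
Along a PFR/batch, dC_C/dC_A = −r_C/(r_B+r_C) = −k₂/(k₂+k₁·C_A).
Integrating from C_{A0} to C_A: C_C = (0.0800/0.167)·ln[(0.0800+0.167·2.29)/(0.0800+0.167·1.26)] = 0.4790·ln(0.4624/0.2907) = 0.2223 mol·L⁻¹.
Then C_B = (C_{A0}−C_A) − C_C = 1.028 − 0.2223 = 0.8059 mol·L⁻¹.

0.806 mol·L⁻¹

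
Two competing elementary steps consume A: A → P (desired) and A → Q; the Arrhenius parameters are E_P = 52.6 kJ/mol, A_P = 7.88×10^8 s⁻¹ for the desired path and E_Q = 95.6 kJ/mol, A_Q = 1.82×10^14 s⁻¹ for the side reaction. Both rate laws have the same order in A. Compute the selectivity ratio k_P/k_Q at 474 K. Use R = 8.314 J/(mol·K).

0.237

k_P/k_Q = (A_P/A_Q)·exp[−(E_P−E_Q)/(RT)] = (A_P/A_Q)·exp[(E_Q−E_P)/(RT)].
(E_Q−E_P)/(RT) = (95.6−52.6)×10³/(8.314×474) = 43000/3941 = 10.91.
k_P/k_Q = (7.88×10^8/1.82×10^14)·exp(10.91) = 4.330×10^-6 × 54797 = 0.237.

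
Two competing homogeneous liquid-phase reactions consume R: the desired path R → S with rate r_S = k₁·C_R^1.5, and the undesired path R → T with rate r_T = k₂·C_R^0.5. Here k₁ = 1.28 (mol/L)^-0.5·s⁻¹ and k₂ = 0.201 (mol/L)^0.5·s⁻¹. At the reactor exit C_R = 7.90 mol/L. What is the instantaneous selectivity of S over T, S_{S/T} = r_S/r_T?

50.3

S_{S/T} = r_S/r_T = (k₁·C_R^1.5)/(k₂·C_R^0.5) = (k₁/k₂)·C_R.
= (1.28×7.900^1.5) / (0.201×7.900^0.5) = 28.42/0.5649 = 50.3.
Since the desired path is higher order in R, keeping C_R high (PFR or concentrated feed) favours S.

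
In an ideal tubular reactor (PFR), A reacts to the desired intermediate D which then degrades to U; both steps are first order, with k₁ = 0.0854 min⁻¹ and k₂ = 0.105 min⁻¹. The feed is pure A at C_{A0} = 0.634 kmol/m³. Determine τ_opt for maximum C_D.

10.5 min

The intermediate peaks when r₁ = r₂, i.e. k₁e^(−k₁τ) = k₂e^(−k₂τ), giving τ_opt = ln(k₂/k₁)/(k₂−k₁).
= ln(0.105/0.0854)/(0.105−0.0854) = ln(1.230)/0.01960 = 0.2066/0.01960 = 10.5 min.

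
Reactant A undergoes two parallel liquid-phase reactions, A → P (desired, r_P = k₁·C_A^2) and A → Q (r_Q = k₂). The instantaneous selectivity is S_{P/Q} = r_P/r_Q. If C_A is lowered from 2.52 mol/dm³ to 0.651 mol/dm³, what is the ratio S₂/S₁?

S_{P/Q} = (k₁/k₂)·C_A^2, so S₂/S₁ = (C_{A,2}/C_{A,1})^2.
= (0.651/2.52)^2 = (0.2583)^2 = 0.0667.
Selectivity toward P falls as C_A falls — high-concentration operation is favoured.

0.0667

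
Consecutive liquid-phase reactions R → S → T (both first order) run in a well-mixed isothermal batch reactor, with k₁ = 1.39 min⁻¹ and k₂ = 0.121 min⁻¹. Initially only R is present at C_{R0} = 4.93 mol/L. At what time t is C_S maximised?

1.92 min

For first-order series the maximum of C_S occurs at t_opt = ln(k₂/k₁)/(k₂−k₁).
= ln(0.121/1.39)/(0.121−1.39) = ln(0.08705)/-1.269 = -2.441/-1.269 = 1.92 min.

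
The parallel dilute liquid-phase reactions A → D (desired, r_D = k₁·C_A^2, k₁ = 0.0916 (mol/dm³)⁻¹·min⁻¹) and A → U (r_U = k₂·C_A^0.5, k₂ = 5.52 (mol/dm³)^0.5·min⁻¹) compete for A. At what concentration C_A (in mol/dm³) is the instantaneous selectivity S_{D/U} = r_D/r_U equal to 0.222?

S_{D/U} = (k₁/k₂)·C_A^1.5 ⇒ C_A = (S·k₂/k₁)^(1/1.5).
= (0.222×5.52/0.0916)^(0.6667) = (13.38)^(0.6667) = 5.64 mol/dm³.

5.64 mol/dm³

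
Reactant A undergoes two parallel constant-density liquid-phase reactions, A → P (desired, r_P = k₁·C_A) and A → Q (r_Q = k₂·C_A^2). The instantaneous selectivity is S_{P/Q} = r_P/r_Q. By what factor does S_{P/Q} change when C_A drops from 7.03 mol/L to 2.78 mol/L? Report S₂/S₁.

S_{P/Q} = (k₁/k₂)·C_A⁻¹, so S₂/S₁ = (C_{A,2}/C_{A,1})⁻¹.
= 7.03/2.78 = 2.53.
Selectivity toward P rises as C_A falls — low-concentration operation is favoured.

2.53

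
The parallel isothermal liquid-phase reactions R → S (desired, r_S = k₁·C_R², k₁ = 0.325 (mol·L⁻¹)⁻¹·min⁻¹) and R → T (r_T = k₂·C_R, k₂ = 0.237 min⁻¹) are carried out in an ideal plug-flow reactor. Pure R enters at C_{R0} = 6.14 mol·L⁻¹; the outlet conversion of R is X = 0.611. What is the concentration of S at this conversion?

3.18 mol·L⁻¹

C_R = C_{R0}(1−X) = 2.388 mol·L⁻¹.
Along a PFR/batch, dC_T/dC_R = −r_T/(r_S+r_T) = −k₂/(k₂+k₁·C_R).
Integrating from C_{R0} to C_R: C_T = (0.237/0.325)·ln[(0.237+0.325·6.14)/(0.237+0.325·2.39)] = 0.7292·ln(2.232/1.013) = 0.5761 mol·L⁻¹.
Then C_S = (C_{R0}−C_R) − C_T = 3.752 − 0.5761 = 3.175 mol·L⁻¹.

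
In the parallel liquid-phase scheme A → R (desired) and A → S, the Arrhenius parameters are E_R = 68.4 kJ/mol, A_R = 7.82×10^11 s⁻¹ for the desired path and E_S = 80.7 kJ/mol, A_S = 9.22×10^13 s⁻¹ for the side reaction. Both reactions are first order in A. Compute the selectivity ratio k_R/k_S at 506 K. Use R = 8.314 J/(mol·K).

Since both paths have the same order in A, the concentration cancels and S_{R/S} = k_R/k_S = (A_R/A_S)·exp[(E_S−E_R)/(RT)].
(E_S−E_R)/(RT) = (80.7−68.4)×10³/(8.314×506) = 12300/4207 = 2.924.
k_R/k_S = (7.82×10^11/9.22×10^13)·exp(2.924) = 0.008482 × 18.61 = 0.158.

0.158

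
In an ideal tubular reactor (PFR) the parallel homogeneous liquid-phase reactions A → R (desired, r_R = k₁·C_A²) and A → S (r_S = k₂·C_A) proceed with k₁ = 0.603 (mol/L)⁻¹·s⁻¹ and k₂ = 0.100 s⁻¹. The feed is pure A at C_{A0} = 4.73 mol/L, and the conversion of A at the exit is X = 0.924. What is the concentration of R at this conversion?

4.00 mol/L

C_A = C_{A0}(1−X) = 0.3595 mol/L.
Along a PFR/batch, dC_S/dC_A = −r_S/(r_R+r_S) = −k₂/(k₂+k₁·C_A).
Integrating from C_{A0} to C_A: C_S = (0.100/0.603)·ln[(0.100+0.603·4.73)/(0.100+0.603·0.359)] = 0.1658·ln(2.952/0.3168) = 0.3702 mol/L.
Then C_R = (C_{A0}−C_A) − C_S = 4.371 − 0.3702 = 4.000 mol/L.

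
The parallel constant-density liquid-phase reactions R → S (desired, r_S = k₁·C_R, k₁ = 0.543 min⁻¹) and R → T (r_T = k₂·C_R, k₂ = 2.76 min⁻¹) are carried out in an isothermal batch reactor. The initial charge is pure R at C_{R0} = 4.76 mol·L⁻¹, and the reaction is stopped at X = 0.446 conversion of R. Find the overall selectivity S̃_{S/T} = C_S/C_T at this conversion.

0.197

C_R = C_{R0}(1−X) = 2.637 mol·L⁻¹.
Both paths are first order in R, so the instantaneous fraction to S is constant: dC_S/d(−C_R) = k₁/(k₁+k₂) = 0.1644.
C_S = 0.1644·(C_{R0}−C_R) = 0.1644×2.123 = 0.349 mol·L⁻¹.
C_T = (C_{R0}−C_R)−C_S = 1.774 mol·L⁻¹; S̃_{S/T} = 0.3490/1.774 = 0.197.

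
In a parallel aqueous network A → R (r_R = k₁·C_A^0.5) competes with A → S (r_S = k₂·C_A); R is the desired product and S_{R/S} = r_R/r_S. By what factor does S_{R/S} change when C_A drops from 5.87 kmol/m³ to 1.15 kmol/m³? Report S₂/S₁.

S_{R/S} = (k₁/k₂)·C_A^-0.5, so S₂/S₁ = (C_{A,2}/C_{A,1})^-0.5.
= (1.15/5.87)^(-0.5) = (0.1959)^(-0.5) = 2.26.
Selectivity toward R rises as C_A falls — low-concentration operation is favoured.

2.26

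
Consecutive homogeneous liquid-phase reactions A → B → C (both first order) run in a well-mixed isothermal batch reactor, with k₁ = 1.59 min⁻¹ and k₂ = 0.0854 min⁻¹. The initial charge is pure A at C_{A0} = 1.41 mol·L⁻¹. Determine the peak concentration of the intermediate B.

For a first-order series the maximum intermediate yield is C_{B,max}/C_{A0} = (k₁/k₂)^[k₂/(k₂−k₁)].
= (1.59/0.0854)^(0.0854/(0.0854−1.59)) = (18.62)^(-0.05676) = 0.8471.
C_{B,max} = 0.8471×1.41 = 1.19 mol·L⁻¹.

1.19 mol·L⁻¹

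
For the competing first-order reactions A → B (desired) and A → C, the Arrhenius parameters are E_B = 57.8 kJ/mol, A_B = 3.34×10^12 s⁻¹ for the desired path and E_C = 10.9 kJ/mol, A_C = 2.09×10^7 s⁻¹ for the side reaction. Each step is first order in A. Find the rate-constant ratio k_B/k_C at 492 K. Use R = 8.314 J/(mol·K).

1.68

k_B/k_C = (A_B/A_C)·exp[−(E_B−E_C)/(RT)] = (A_B/A_C)·exp[(E_C−E_B)/(RT)].
(E_C−E_B)/(RT) = (10.9−57.8)×10³/(8.314×492) = -46900/4090 = -11.47.
k_B/k_C = (3.34×10^12/2.09×10^7)·exp(-11.47) = 1.598×10^5 × 1.048×10^-5 = 1.68.
Since E_B > E_C, raising the temperature improves selectivity toward B.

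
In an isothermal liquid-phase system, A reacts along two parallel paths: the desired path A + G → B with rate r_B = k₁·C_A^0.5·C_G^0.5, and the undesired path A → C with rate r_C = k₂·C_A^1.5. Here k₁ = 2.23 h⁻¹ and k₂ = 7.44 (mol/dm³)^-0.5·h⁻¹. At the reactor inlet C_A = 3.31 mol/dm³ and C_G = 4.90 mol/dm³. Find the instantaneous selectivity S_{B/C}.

0.200

S_{B/C} = r_B/r_C = (k₁·C_A^0.5·C_G^0.5)/(k₂·C_A^1.5) = (k₁/k₂)·C_A⁻¹·C_G^0.5.
= (2.23×3.310^0.5×4.900^0.5) / (7.44×3.310^1.5) = 8.981/44.80 = 0.200.
The undesired path is higher order in A, so low C_A (CSTR or dilute feed) favours B.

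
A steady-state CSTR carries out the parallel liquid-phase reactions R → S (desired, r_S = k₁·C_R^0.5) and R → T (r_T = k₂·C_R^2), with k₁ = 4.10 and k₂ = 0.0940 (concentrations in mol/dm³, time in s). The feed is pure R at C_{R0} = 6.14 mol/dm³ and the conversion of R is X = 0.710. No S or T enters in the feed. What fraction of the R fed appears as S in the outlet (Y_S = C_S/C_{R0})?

0.673

Exit C_R = C_{R0}(1−X) = 6.14×0.290 = 1.781 mol/dm³.
In a CSTR the entire volume is at exit conditions, so r_S = 4.10×1.781^0.5 = 5.471 and r_T = 0.0940×1.781^2 = 0.2980.
Fraction of consumed R going to S: r_S/(r_S+r_T) = 0.9483.
C_S = 0.9483·C_{R0}·X = 0.9483×6.14×0.710 = 4.13 mol/dm³; Y_S = C_S/C_{R0} = 0.673.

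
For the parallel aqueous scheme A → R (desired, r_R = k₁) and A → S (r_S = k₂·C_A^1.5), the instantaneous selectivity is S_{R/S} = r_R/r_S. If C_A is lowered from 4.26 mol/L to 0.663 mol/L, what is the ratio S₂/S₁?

16.3

S_{R/S} = (k₁/k₂)·C_A^-1.5, so S₂/S₁ = (C_{A,2}/C_{A,1})^-1.5.
= (0.663/4.26)^(-1.5) = (0.1556)^(-1.5) = 16.3.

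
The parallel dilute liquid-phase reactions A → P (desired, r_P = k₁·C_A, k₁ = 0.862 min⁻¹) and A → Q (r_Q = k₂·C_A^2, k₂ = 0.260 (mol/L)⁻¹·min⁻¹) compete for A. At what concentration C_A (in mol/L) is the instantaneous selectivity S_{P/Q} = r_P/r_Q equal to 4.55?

S_{P/Q} = (k₁/k₂)·C_A⁻¹ ⇒ C_A = (S·k₂/k₁)^(-1).
= (4.55×0.260/0.862)^(-1) = (1.372)^(-1) = 0.729 mol/L.

0.729 mol/L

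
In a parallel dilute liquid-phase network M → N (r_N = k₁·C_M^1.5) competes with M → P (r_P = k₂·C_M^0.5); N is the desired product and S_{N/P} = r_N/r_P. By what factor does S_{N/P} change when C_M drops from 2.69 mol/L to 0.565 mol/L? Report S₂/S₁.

0.210

S_{N/P} = (k₁/k₂)·C_M, so S₂/S₁ = (C_{M,2}/C_{M,1}).
= 0.565/2.69 = 0.210.
Selectivity toward N falls as C_M falls — high-concentration operation is favoured.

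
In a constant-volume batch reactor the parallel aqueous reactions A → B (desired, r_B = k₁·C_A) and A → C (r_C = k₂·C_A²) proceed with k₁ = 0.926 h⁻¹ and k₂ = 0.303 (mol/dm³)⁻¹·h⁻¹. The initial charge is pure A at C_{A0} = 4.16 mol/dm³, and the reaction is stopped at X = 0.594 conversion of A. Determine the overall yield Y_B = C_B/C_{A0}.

C_A = C_{A0}(1−X) = 1.689 mol/dm³.
Along a PFR/batch, dC_B/dC_A = −r_B/(r_B+r_C) = −k₁/(k₁+k₂·C_A).
Integrating from C_{A0} to C_A: C_B = (0.926/0.303)·ln[(0.926+0.303·4.16)/(0.926+0.303·1.69)] = 3.056·ln(2.186/1.438) = 1.281 mol/dm³.
Y_B = C_B/C_{A0} = 1.281/4.16 = 0.308.

0.308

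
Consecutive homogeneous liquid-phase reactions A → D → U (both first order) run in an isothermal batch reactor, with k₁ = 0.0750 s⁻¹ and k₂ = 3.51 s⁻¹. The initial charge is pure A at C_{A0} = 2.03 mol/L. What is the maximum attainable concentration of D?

0.0399 mol/L

At the optimum, C_{D,max}/C_{A0} = (k₁/k₂)^[k₂/(k₂−k₁)].
= (0.0750/3.51)^(3.51/(3.51−0.0750)) = (0.02137)^(1.022) = 0.01965.
C_{D,max} = 0.01965×2.03 = 0.0399 mol/L.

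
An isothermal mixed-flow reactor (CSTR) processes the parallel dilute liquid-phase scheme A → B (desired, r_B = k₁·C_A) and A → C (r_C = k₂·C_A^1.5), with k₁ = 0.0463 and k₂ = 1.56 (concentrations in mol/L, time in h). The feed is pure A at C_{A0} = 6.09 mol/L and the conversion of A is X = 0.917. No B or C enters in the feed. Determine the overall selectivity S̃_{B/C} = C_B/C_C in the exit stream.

Exit C_A = C_{A0}(1−X) = 6.09×0.0830 = 0.5055 mol/L.
A CSTR operates uniformly at the exit composition, giving r_B = 0.02340 and r_C = 0.5606 (each k·C_A^n at C_A = 0.5055).
Overall selectivity = C_B/C_C = r_Bτ/(r_Cτ) = r_B/r_C = 0.0417.

0.0417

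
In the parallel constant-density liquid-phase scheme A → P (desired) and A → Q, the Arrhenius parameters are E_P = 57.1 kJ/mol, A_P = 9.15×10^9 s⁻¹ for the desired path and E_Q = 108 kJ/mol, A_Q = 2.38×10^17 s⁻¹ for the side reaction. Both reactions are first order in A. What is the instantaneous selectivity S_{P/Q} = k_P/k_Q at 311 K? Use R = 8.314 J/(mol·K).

13.6

With equal orders, S_{P/Q} = k_P/k_Q = (A_P/A_Q)·exp[(E_Q−E_P)/(RT)].
(E_Q−E_P)/(RT) = (108−57.1)×10³/(8.314×311) = 50900/2586 = 19.69.
k_P/k_Q = (9.15×10^9/2.38×10^17)·exp(19.69) = 3.845×10^-8 × 3.543×10^8 = 13.6.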